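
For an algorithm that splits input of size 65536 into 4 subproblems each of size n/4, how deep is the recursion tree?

For divide and conquer with division factor 4:

Problem sizes at each level:
Level 0: 65536
Level 1: 16384
Level 2: 4096
Level 3: 1024
Level 4: 256
Level 5: 64
Level 6: 16
Level 7: 4
Level 8: 1

The root is level 0 and the size-1 base case is level 8 (the tree spans levels 0 through 8, i.e. 9 levels counting the root), so the depth is the number of divisions: log_4(65536) = 8

The recursion tree depth is log_4(65536) = 8. At each level, the problem size is divided by 4, so it takes 8 divisions to reduce to a base case of size 1. The algorithm makes 4 recursive calls at each level.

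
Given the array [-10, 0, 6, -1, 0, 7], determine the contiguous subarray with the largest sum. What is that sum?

Using Kadane's algorithm on [-10, 0, 6, -1, 0, 7]:

Scanning through the array:
Position 1 (value 0): max_ending_here = 0, max_so_far = 0
Position 2 (value 6): max_ending_here = 6, max_so_far = 6
Position 3 (value -1): max_ending_here = 5, max_so_far = 6
Position 4 (value 0): max_ending_here = 5, max_so_far = 6
Position 5 (value 7): max_ending_here = 12, max_so_far = 12

Maximum subarray: [0, 6, -1, 0, 7]
Maximum sum: 12

The maximum subarray is [0, 6, -1, 0, 7] with sum 12. This subarray runs from index 1 to index 5.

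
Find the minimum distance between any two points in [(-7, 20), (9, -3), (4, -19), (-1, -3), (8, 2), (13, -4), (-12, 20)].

Computing all pairwise distances among 7 points:

d((-7, 20), (9, -3)) = 28.0179
d((-7, 20), (4, -19)) = 40.5216
d((-7, 20), (-1, -3)) = 23.7697
d((-7, 20), (8, 2)) = 23.4307
d((-7, 20), (13, -4)) = 31.241
d((-7, 20), (-12, 20)) = 5.0
d((9, -3), (4, -19)) = 16.7631
d((9, -3), (-1, -3)) = 10.0
d((9, -3), (8, 2)) = 5.099
d((9, -3), (13, -4)) = 4.1231 <-- minimum
d((9, -3), (-12, 20)) = 31.1448
d((4, -19), (-1, -3)) = 16.7631
d((4, -19), (8, 2)) = 21.3776
d((4, -19), (13, -4)) = 17.4929
d((4, -19), (-12, 20)) = 42.1545
d((-1, -3), (8, 2)) = 10.2956
d((-1, -3), (13, -4)) = 14.0357
d((-1, -3), (-12, 20)) = 25.4951
d((8, 2), (13, -4)) = 7.8102
d((8, 2), (-12, 20)) = 26.9072
d((13, -4), (-12, 20)) = 34.6554

Closest pair: (9, -3) and (13, -4) with distance 4.1231

The closest pair is (9, -3) and (13, -4) with Euclidean distance 4.1231. For 7 points, brute-force pairwise comparison is shown above. For large n, the divide-and-conquer algorithm (sort by x, recurse on halves, check the dividing strip) achieves O(n log n).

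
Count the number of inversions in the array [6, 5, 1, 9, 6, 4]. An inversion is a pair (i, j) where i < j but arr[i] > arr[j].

Finding inversions in [6, 5, 1, 9, 6, 4]:

(0, 1): arr[0]=6 > arr[1]=5
(0, 2): arr[0]=6 > arr[2]=1
(0, 5): arr[0]=6 > arr[5]=4
(1, 2): arr[1]=5 > arr[2]=1
(1, 5): arr[1]=5 > arr[5]=4
(3, 4): arr[3]=9 > arr[4]=6
(3, 5): arr[3]=9 > arr[5]=4
(4, 5): arr[4]=6 > arr[5]=4

Total inversions: 8

The array has 8 inversion(s): (0,1), (0,2), (0,5), (1,2), (1,5), (3,4), (3,5), (4,5). Each pair (i,j) satisfies i < j and arr[i] > arr[j].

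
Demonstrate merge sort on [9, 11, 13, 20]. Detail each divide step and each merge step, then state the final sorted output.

Merge sort trace:

Split: [9, 11, 13, 20] -> [9, 11] and [13, 20]
  Split: [9, 11] -> [9] and [11]
  Merge: [9] + [11] -> [9, 11]
  Split: [13, 20] -> [13] and [20]
  Merge: [13] + [20] -> [13, 20]
Merge: [9, 11] + [13, 20] -> [9, 11, 13, 20]

Final sorted array: [9, 11, 13, 20]

The merge sort proceeds by recursively splitting the array and merging sorted halves.
After all merges, the sorted array is [9, 11, 13, 20].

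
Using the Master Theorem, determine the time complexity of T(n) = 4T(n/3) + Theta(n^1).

Master Theorem for T(n) = 4T(n/3) + O(n^1):

a = 4, b = 3, c = 1
log_b(a) = log_3(4) = 1.2619

Case 1: c = 1 < log_3(4) = 1.2619
T(n) = O(n^(log_3 4))

For T(n) = 4T(n/3) + O(n^1): log_3(4) = 1.2619. This is Case 1 of the Master Theorem (c < log_b(a), work dominated by leaves), giving O(n^(log_3 4)).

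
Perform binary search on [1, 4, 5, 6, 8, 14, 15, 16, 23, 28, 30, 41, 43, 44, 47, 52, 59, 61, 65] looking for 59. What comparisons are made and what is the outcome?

Binary search for 59 in [1, 4, 5, 6, 8, 14, 15, 16, 23, 28, 30, 41, 43, 44, 47, 52, 59, 61, 65]:

lo=0, hi=18, mid=9, arr[mid]=28 -> 28 < 59, search right half
lo=10, hi=18, mid=14, arr[mid]=47 -> 47 < 59, search right half
lo=15, hi=18, mid=16, arr[mid]=59 -> Found target at index 16!

Binary search finds 59 at index 16 after 3 comparisons. The search repeatedly halves the search space by comparing with the middle element.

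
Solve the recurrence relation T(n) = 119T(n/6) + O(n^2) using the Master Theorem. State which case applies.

Master Theorem for T(n) = 119T(n/6) + O(n^2):

a = 119, b = 6, c = 2
log_b(a) = log_6(119) = 2.6673

Case 1: c = 2 < log_6(119) = 2.6673
T(n) = O(n^(log_6 119))

For T(n) = 119T(n/6) + O(n^2): log_6(119) = 2.6673. This is Case 1 of the Master Theorem (c < log_b(a), work dominated by leaves), giving O(n^(log_6 119)).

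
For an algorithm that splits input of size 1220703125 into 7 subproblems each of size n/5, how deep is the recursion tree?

For divide and conquer with division factor 5:

Problem sizes at each level:
Level 0: 1220703125
Level 1: 244140625
Level 2: 48828125
Level 3: 9765625
Level 4: 1953125
Level 5: 390625
Level 6: 78125
Level 7: 15625
Level 8: 3125
Level 9: 625
Level 10: 125
Level 11: 25
Level 12: 5
Level 13: 1

The root is level 0 and the size-1 base case is level 13 (the tree spans levels 0 through 13, i.e. 14 levels counting the root), so the depth is the number of divisions: log_5(1220703125) = 13

The recursion tree depth is log_5(1220703125) = 13. At each level, the problem size is divided by 5, so it takes 13 divisions to reduce to a base case of size 1. The algorithm makes 7 recursive calls at each level.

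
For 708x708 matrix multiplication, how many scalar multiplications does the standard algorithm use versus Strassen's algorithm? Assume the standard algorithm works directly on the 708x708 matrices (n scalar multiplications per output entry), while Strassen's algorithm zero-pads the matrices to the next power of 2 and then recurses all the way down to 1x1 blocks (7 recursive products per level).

Matrix multiplication for 708x708 matrices:

Strassen's algorithm requires power-of-2 dimensions. Pad 708x708 to 1024x1024 (next power of 2).

Standard algorithm: 708^3 = 354894912 multiplications
Strassen's algorithm: 7^(log2(1024)) = 7^10 = 282475249 multiplications
Savings: 354894912 - 282475249 = 72419663 multiplications

Standard: 354894912 multiplications (708^3). Strassen: 282475249 multiplications (7^10, after padding to 1024x1024). Strassen reduces 8 recursive multiplications to 7 at each level.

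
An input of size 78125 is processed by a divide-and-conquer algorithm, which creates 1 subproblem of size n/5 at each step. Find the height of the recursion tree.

For divide and conquer with division factor 5:

Problem sizes at each level:
Level 0: 78125
Level 1: 15625
Level 2: 3125
Level 3: 625
Level 4: 125
Level 5: 25
Level 6: 5
Level 7: 1

The root is level 0 and the size-1 base case is level 7 (the tree spans levels 0 through 7, i.e. 8 levels counting the root), so the depth is the number of divisions: log_5(78125) = 7

The recursion tree depth is log_5(78125) = 7. At each level, the problem size is divided by 5, so it takes 7 divisions to reduce to a base case of size 1. The algorithm makes 1 recursive call at each level.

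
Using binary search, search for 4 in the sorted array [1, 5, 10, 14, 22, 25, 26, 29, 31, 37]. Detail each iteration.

Binary search for 4 in [1, 5, 10, 14, 22, 25, 26, 29, 31, 37]:

lo=0, hi=9, mid=4, arr[mid]=22 -> 22 > 4, search left half
lo=0, hi=3, mid=1, arr[mid]=5 -> 5 > 4, search left half
lo=0, hi=0, mid=0, arr[mid]=1 -> 1 < 4, search right half
lo=1 > hi=0, target 4 not found

Binary search determines that 4 is not in the array after 3 comparisons. The search space was exhausted without finding the target.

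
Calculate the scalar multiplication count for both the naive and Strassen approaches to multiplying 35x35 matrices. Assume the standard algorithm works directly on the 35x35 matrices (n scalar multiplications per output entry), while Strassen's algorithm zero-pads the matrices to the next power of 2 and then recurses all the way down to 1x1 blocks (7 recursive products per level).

Matrix multiplication for 35x35 matrices:

Strassen's algorithm requires power-of-2 dimensions. Pad 35x35 to 64x64 (next power of 2).

Standard algorithm: 35^3 = 42875 multiplications
Strassen's algorithm: 7^(log2(64)) = 7^6 = 117649 multiplications
Difference: 42875 - 117649 = -74774 (Strassen uses MORE here due to padding overhead — for small or just-over-power-of-2 n, padding can outweigh the per-level savings)

Standard: 42875 multiplications (35^3). Strassen: 117649 multiplications (7^6, after padding to 64x64). Strassen reduces 8 recursive multiplications to 7 at each level.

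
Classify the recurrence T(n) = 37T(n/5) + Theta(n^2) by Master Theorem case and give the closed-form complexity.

Master Theorem for T(n) = 37T(n/5) + O(n^2):

a = 37, b = 5, c = 2
log_b(a) = log_5(37) = 2.2436

Case 1: c = 2 < log_5(37) = 2.2436
T(n) = O(n^(log_5 37))

For T(n) = 37T(n/5) + O(n^2): log_5(37) = 2.2436. This is Case 1 of the Master Theorem (c < log_b(a), work dominated by leaves), giving O(n^(log_5 37)).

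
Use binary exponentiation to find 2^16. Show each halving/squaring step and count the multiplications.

Computing 2^16 by squaring (build up from 2^1; each line after the first costs one multiplication):

2^1 = 2
2^2 = (2^1)^2 = 2^2 = 4
2^4 = (2^2)^2 = 4^2 = 16
2^8 = (2^4)^2 = 16^2 = 256
2^16 = (2^8)^2 = 256^2 = 65536

Result: 65536
Multiplications needed: 4 (4 lines after 2^1)

2^16 = 65536. Using exponentiation by squaring, this requires 4 multiplications. The key idea: if the exponent is even, square the half-power; if odd, multiply by the base once.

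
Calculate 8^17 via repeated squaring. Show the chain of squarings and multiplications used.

Computing 8^17 by squaring (build up from 8^1; each line after the first costs one multiplication):

8^1 = 8
8^2 = (8^1)^2 = 8^2 = 64
8^4 = (8^2)^2 = 64^2 = 4096
8^8 = (8^4)^2 = 4096^2 = 16777216
8^16 = (8^8)^2 = 16777216^2 = 281474976710656
8^17 = 8 * 8^16 = 8 * 281474976710656 = 2251799813685248

Result: 2251799813685248
Multiplications needed: 5 (5 lines after 8^1)

8^17 = 2251799813685248. Using exponentiation by squaring, this requires 5 multiplications. The key idea: if the exponent is even, square the half-power; if odd, multiply by the base once.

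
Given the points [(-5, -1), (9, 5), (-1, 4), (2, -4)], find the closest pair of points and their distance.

Computing all pairwise distances among 4 points:

d((-5, -1), (9, 5)) = 15.2315
d((-5, -1), (-1, 4)) = 6.4031 <-- minimum
d((-5, -1), (2, -4)) = 7.6158
d((9, 5), (-1, 4)) = 10.0499
d((9, 5), (2, -4)) = 11.4018
d((-1, 4), (2, -4)) = 8.544

Closest pair: (-5, -1) and (-1, 4) with distance 6.4031

The closest pair is (-5, -1) and (-1, 4) with Euclidean distance 6.4031. For 4 points, brute-force pairwise comparison is shown above. For large n, the divide-and-conquer algorithm (sort by x, recurse on halves, check the dividing strip) achieves O(n log n).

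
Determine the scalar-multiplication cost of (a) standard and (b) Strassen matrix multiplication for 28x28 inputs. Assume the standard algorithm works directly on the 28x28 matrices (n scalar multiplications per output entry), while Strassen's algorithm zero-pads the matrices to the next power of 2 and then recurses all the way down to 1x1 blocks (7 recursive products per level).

Matrix multiplication for 28x28 matrices:

Strassen's algorithm requires power-of-2 dimensions. Pad 28x28 to 32x32 (next power of 2).

Standard algorithm: 28^3 = 21952 multiplications
Strassen's algorithm: 7^(log2(32)) = 7^5 = 16807 multiplications
Savings: 21952 - 16807 = 5145 multiplications

Standard: 21952 multiplications (28^3). Strassen: 16807 multiplications (7^5, after padding to 32x32). Strassen reduces 8 recursive multiplications to 7 at each level.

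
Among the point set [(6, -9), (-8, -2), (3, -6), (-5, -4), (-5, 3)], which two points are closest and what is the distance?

Computing all pairwise distances among 5 points:

d((6, -9), (-8, -2)) = 15.6525
d((6, -9), (3, -6)) = 4.2426
d((6, -9), (-5, -4)) = 12.083
d((6, -9), (-5, 3)) = 16.2788
d((-8, -2), (3, -6)) = 11.7047
d((-8, -2), (-5, -4)) = 3.6056 <-- minimum
d((-8, -2), (-5, 3)) = 5.831
d((3, -6), (-5, -4)) = 8.2462
d((3, -6), (-5, 3)) = 12.0416
d((-5, -4), (-5, 3)) = 7.0

Closest pair: (-8, -2) and (-5, -4) with distance 3.6056

The closest pair is (-8, -2) and (-5, -4) with Euclidean distance 3.6056. For 5 points, brute-force pairwise comparison is shown above. For large n, the divide-and-conquer algorithm (sort by x, recurse on halves, check the dividing strip) achieves O(n log n).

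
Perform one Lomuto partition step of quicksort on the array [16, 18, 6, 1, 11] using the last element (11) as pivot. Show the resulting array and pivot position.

Lomuto partition with pivot = 11:

Initial array: [16, 18, 6, 1, 11]

arr[0]=16 > 11: no swap
arr[1]=18 > 11: no swap
arr[2]=6 <= 11: swap with position 0, array becomes [6, 18, 16, 1, 11]
arr[3]=1 <= 11: swap with position 1, array becomes [6, 1, 16, 18, 11]

Place pivot at position 2: [6, 1, 11, 18, 16]
Pivot position: 2

After partitioning with pivot 11, the array becomes [6, 1, 11, 18, 16]. The pivot is placed at index 2. All elements to the left of the pivot are <= 11, and all elements to the right are > 11.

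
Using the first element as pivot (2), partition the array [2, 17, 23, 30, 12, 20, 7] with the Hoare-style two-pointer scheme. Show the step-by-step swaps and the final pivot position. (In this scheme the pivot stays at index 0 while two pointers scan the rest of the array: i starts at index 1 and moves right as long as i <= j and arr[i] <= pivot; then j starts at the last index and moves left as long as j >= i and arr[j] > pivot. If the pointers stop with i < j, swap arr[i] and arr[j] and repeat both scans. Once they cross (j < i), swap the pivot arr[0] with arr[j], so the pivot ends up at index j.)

Hoare-style two-pointer partition with pivot = 2:

Initial array: [2, 17, 23, 30, 12, 20, 7]

Pointers start at i = 1, j = 6.
i ends at 1, j ends at 0: the pointers have crossed (j < i), so scanning stops.

j = 0, so swapping arr[0] with arr[j] leaves the pivot at position 0: [2, 17, 23, 30, 12, 20, 7]
Pivot position: 0

After partitioning with pivot 2, the array becomes [2, 17, 23, 30, 12, 20, 7]. The pivot is placed at index 0. All elements to the left of the pivot are <= 2, and all elements to the right are > 2.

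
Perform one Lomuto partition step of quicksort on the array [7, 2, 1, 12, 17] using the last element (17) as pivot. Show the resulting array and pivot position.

Lomuto partition with pivot = 17:

Initial array: [7, 2, 1, 12, 17]

arr[0]=7 <= 17: swap with position 0, array becomes [7, 2, 1, 12, 17]
arr[1]=2 <= 17: swap with position 1, array becomes [7, 2, 1, 12, 17]
arr[2]=1 <= 17: swap with position 2, array becomes [7, 2, 1, 12, 17]
arr[3]=12 <= 17: swap with position 3, array becomes [7, 2, 1, 12, 17]

Place pivot at position 4: [7, 2, 1, 12, 17]
Pivot position: 4

After partitioning with pivot 17, the array becomes [7, 2, 1, 12, 17]. The pivot is placed at index 4. All elements to the left of the pivot are <= 17, and all elements to the right are > 17.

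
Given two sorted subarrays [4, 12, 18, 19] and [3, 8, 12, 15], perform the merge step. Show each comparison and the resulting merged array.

Merging process:

Compare 4 vs 3: take 3 from right. Merged: [3]
Compare 4 vs 8: take 4 from left. Merged: [3, 4]
Compare 12 vs 8: take 8 from right. Merged: [3, 4, 8]
Compare 12 vs 12: take 12 from left. Merged: [3, 4, 8, 12]
Compare 18 vs 12: take 12 from right. Merged: [3, 4, 8, 12, 12]
Compare 18 vs 15: take 15 from right. Merged: [3, 4, 8, 12, 12, 15]
Append remaining from left: [18, 19]. Merged: [3, 4, 8, 12, 12, 15, 18, 19]

Final merged array: [3, 4, 8, 12, 12, 15, 18, 19]
Total comparisons: 6

The merged array is [3, 4, 8, 12, 12, 15, 18, 19], requiring 6 comparisons. The merge step runs in O(n) time where n is the total number of elements.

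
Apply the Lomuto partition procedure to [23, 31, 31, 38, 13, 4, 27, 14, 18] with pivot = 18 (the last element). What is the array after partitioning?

Lomuto partition with pivot = 18:

Initial array: [23, 31, 31, 38, 13, 4, 27, 14, 18]

arr[0]=23 > 18: no swap
arr[1]=31 > 18: no swap
arr[2]=31 > 18: no swap
arr[3]=38 > 18: no swap
arr[4]=13 <= 18: swap with position 0, array becomes [13, 31, 31, 38, 23, 4, 27, 14, 18]
arr[5]=4 <= 18: swap with position 1, array becomes [13, 4, 31, 38, 23, 31, 27, 14, 18]
arr[6]=27 > 18: no swap
arr[7]=14 <= 18: swap with position 2, array becomes [13, 4, 14, 38, 23, 31, 27, 31, 18]

Place pivot at position 3: [13, 4, 14, 18, 23, 31, 27, 31, 38]
Pivot position: 3

After partitioning with pivot 18, the array becomes [13, 4, 14, 18, 23, 31, 27, 31, 38]. The pivot is placed at index 3. All elements to the left of the pivot are <= 18, and all elements to the right are > 18.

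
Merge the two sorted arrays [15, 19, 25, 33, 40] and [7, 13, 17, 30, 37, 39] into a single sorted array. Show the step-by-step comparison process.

Merging process:

Compare 15 vs 7: take 7 from right. Merged: [7]
Compare 15 vs 13: take 13 from right. Merged: [7, 13]
Compare 15 vs 17: take 15 from left. Merged: [7, 13, 15]
Compare 19 vs 17: take 17 from right. Merged: [7, 13, 15, 17]
Compare 19 vs 30: take 19 from left. Merged: [7, 13, 15, 17, 19]
Compare 25 vs 30: take 25 from left. Merged: [7, 13, 15, 17, 19, 25]
Compare 33 vs 30: take 30 from right. Merged: [7, 13, 15, 17, 19, 25, 30]
Compare 33 vs 37: take 33 from left. Merged: [7, 13, 15, 17, 19, 25, 30, 33]
Compare 40 vs 37: take 37 from right. Merged: [7, 13, 15, 17, 19, 25, 30, 33, 37]
Compare 40 vs 39: take 39 from right. Merged: [7, 13, 15, 17, 19, 25, 30, 33, 37, 39]
Append remaining from left: [40]. Merged: [7, 13, 15, 17, 19, 25, 30, 33, 37, 39, 40]

Final merged array: [7, 13, 15, 17, 19, 25, 30, 33, 37, 39, 40]
Total comparisons: 10

The merged array is [7, 13, 15, 17, 19, 25, 30, 33, 37, 39, 40], requiring 10 comparisons. The merge step runs in O(n) time where n is the total number of elements.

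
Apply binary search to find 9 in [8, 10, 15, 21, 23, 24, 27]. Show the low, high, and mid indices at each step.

Binary search for 9 in [8, 10, 15, 21, 23, 24, 27]:

lo=0, hi=6, mid=3, arr[mid]=21 -> 21 > 9, search left half
lo=0, hi=2, mid=1, arr[mid]=10 -> 10 > 9, search left half
lo=0, hi=0, mid=0, arr[mid]=8 -> 8 < 9, search right half
lo=1 > hi=0, target 9 not found

Binary search determines that 9 is not in the array after 3 comparisons. The search space was exhausted without finding the target.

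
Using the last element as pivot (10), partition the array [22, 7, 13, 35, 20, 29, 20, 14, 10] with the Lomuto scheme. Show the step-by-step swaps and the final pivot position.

Lomuto partition with pivot = 10:

Initial array: [22, 7, 13, 35, 20, 29, 20, 14, 10]

arr[0]=22 > 10: no swap
arr[1]=7 <= 10: swap with position 0, array becomes [7, 22, 13, 35, 20, 29, 20, 14, 10]
arr[2]=13 > 10: no swap
arr[3]=35 > 10: no swap
arr[4]=20 > 10: no swap
arr[5]=29 > 10: no swap
arr[6]=20 > 10: no swap
arr[7]=14 > 10: no swap

Place pivot at position 1: [7, 10, 13, 35, 20, 29, 20, 14, 22]
Pivot position: 1

After partitioning with pivot 10, the array becomes [7, 10, 13, 35, 20, 29, 20, 14, 22]. The pivot is placed at index 1. All elements to the left of the pivot are <= 10, and all elements to the right are > 10.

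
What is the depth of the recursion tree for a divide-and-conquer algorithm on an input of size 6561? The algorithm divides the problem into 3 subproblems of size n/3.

For divide and conquer with division factor 3:

Problem sizes at each level:
Level 0: 6561
Level 1: 2187
Level 2: 729
Level 3: 243
Level 4: 81
Level 5: 27
Level 6: 9
Level 7: 3
Level 8: 1

The root is level 0 and the size-1 base case is level 8 (the tree spans levels 0 through 8, i.e. 9 levels counting the root), so the depth is the number of divisions: log_3(6561) = 8

The recursion tree depth is log_3(6561) = 8. At each level, the problem size is divided by 3, so it takes 8 divisions to reduce to a base case of size 1. The algorithm makes 3 recursive calls at each level.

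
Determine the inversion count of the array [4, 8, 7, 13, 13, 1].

Finding inversions in [4, 8, 7, 13, 13, 1]:

(0, 5): arr[0]=4 > arr[5]=1
(1, 2): arr[1]=8 > arr[2]=7
(1, 5): arr[1]=8 > arr[5]=1
(2, 5): arr[2]=7 > arr[5]=1
(3, 5): arr[3]=13 > arr[5]=1
(4, 5): arr[4]=13 > arr[5]=1

Total inversions: 6

The array has 6 inversion(s): (0,5), (1,2), (1,5), (2,5), (3,5), (4,5). Each pair (i,j) satisfies i < j and arr[i] > arr[j].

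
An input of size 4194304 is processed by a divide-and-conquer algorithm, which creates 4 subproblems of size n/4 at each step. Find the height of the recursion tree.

For divide and conquer with division factor 4:

Problem sizes at each level:
Level 0: 4194304
Level 1: 1048576
Level 2: 262144
Level 3: 65536
Level 4: 16384
Level 5: 4096
Level 6: 1024
Level 7: 256
Level 8: 64
Level 9: 16
Level 10: 4
Level 11: 1

The root is level 0 and the size-1 base case is level 11 (the tree spans levels 0 through 11, i.e. 12 levels counting the root), so the depth is the number of divisions: log_4(4194304) = 11

The recursion tree depth is log_4(4194304) = 11. At each level, the problem size is divided by 4, so it takes 11 divisions to reduce to a base case of size 1. The algorithm makes 4 recursive calls at each level.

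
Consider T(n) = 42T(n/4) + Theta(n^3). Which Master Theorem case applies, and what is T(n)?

Master Theorem for T(n) = 42T(n/4) + O(n^3):

a = 42, b = 4, c = 3
log_b(a) = log_4(42) = 2.6962

Case 3: c = 3 > log_4(42) = 2.6962
T(n) = O(n^3) = O(n^3)

For T(n) = 42T(n/4) + O(n^3): log_4(42) = 2.6962. This is Case 3 of the Master Theorem (c > log_b(a), work dominated by root), giving O(n^3).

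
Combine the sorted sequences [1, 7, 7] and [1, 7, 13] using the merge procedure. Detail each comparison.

Merging process:

Compare 1 vs 1: take 1 from left. Merged: [1]
Compare 7 vs 1: take 1 from right. Merged: [1, 1]
Compare 7 vs 7: take 7 from left. Merged: [1, 1, 7]
Compare 7 vs 7: take 7 from left. Merged: [1, 1, 7, 7]
Append remaining from right: [7, 13]. Merged: [1, 1, 7, 7, 7, 13]

Final merged array: [1, 1, 7, 7, 7, 13]
Total comparisons: 4

The merged array is [1, 1, 7, 7, 7, 13], requiring 4 comparisons. The merge step runs in O(n) time where n is the total number of elements.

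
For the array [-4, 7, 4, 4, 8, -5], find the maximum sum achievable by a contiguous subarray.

Using Kadane's algorithm on [-4, 7, 4, 4, 8, -5]:

Scanning through the array:
Position 1 (value 7): max_ending_here = 7, max_so_far = 7
Position 2 (value 4): max_ending_here = 11, max_so_far = 11
Position 3 (value 4): max_ending_here = 15, max_so_far = 15
Position 4 (value 8): max_ending_here = 23, max_so_far = 23
Position 5 (value -5): max_ending_here = 18, max_so_far = 23

Maximum subarray: [7, 4, 4, 8]
Maximum sum: 23

The maximum subarray is [7, 4, 4, 8] with sum 23. This subarray runs from index 1 to index 4.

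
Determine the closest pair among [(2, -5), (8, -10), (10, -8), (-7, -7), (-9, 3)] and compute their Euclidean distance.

Computing all pairwise distances among 5 points:

d((2, -5), (8, -10)) = 7.8102
d((2, -5), (10, -8)) = 8.544
d((2, -5), (-7, -7)) = 9.2195
d((2, -5), (-9, 3)) = 13.6015
d((8, -10), (10, -8)) = 2.8284 <-- minimum
d((8, -10), (-7, -7)) = 15.2971
d((8, -10), (-9, 3)) = 21.4009
d((10, -8), (-7, -7)) = 17.0294
d((10, -8), (-9, 3)) = 21.9545
d((-7, -7), (-9, 3)) = 10.198

Closest pair: (8, -10) and (10, -8) with distance 2.8284

The closest pair is (8, -10) and (10, -8) with Euclidean distance 2.8284. For 5 points, brute-force pairwise comparison is shown above. For large n, the divide-and-conquer algorithm (sort by x, recurse on halves, check the dividing strip) achieves O(n log n).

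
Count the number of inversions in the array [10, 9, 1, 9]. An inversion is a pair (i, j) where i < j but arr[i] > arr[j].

Finding inversions in [10, 9, 1, 9]:

(0, 1): arr[0]=10 > arr[1]=9
(0, 2): arr[0]=10 > arr[2]=1
(0, 3): arr[0]=10 > arr[3]=9
(1, 2): arr[1]=9 > arr[2]=1

Total inversions: 4

The array has 4 inversion(s): (0,1), (0,2), (0,3), (1,2). Each pair (i,j) satisfies i < j and arr[i] > arr[j].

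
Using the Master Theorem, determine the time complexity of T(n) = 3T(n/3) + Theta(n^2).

Master Theorem for T(n) = 3T(n/3) + O(n^2):

a = 3, b = 3, c = 2
log_b(a) = log_3(3) = 1.0000

Case 3: c = 2 > log_3(3) = 1.0000
T(n) = O(n^2) = O(n^2)

For T(n) = 3T(n/3) + O(n^2): log_3(3) = 1.0000. This is Case 3 of the Master Theorem (c > log_b(a), work dominated by root), giving O(n^2).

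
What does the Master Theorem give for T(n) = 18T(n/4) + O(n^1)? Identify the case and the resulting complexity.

Master Theorem for T(n) = 18T(n/4) + O(n^1):

a = 18, b = 4, c = 1
log_b(a) = log_4(18) = 2.0850

Case 1: c = 1 < log_4(18) = 2.0850
T(n) = O(n^(log_4 18))

For T(n) = 18T(n/4) + O(n^1): log_4(18) = 2.0850. This is Case 1 of the Master Theorem (c < log_b(a), work dominated by leaves), giving O(n^(log_4 18)).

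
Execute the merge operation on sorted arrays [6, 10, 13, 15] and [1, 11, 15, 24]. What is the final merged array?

Merging process:

Compare 6 vs 1: take 1 from right. Merged: [1]
Compare 6 vs 11: take 6 from left. Merged: [1, 6]
Compare 10 vs 11: take 10 from left. Merged: [1, 6, 10]
Compare 13 vs 11: take 11 from right. Merged: [1, 6, 10, 11]
Compare 13 vs 15: take 13 from left. Merged: [1, 6, 10, 11, 13]
Compare 15 vs 15: take 15 from left. Merged: [1, 6, 10, 11, 13, 15]
Append remaining from right: [15, 24]. Merged: [1, 6, 10, 11, 13, 15, 15, 24]

Final merged array: [1, 6, 10, 11, 13, 15, 15, 24]
Total comparisons: 6

The merged array is [1, 6, 10, 11, 13, 15, 15, 24], requiring 6 comparisons. The merge step runs in O(n) time where n is the total number of elements.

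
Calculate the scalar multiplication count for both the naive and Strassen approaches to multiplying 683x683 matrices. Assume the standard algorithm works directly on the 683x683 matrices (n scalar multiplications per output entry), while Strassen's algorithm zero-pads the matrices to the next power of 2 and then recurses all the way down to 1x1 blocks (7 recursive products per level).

Matrix multiplication for 683x683 matrices:

Strassen's algorithm requires power-of-2 dimensions. Pad 683x683 to 1024x1024 (next power of 2).

Standard algorithm: 683^3 = 318611987 multiplications
Strassen's algorithm: 7^(log2(1024)) = 7^10 = 282475249 multiplications
Savings: 318611987 - 282475249 = 36136738 multiplications

Standard: 318611987 multiplications (683^3). Strassen: 282475249 multiplications (7^10, after padding to 1024x1024). Strassen reduces 8 recursive multiplications to 7 at each level.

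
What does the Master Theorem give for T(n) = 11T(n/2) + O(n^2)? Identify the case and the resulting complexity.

Master Theorem for T(n) = 11T(n/2) + O(n^2):

a = 11, b = 2, c = 2
log_b(a) = log_2(11) = 3.4594

Case 1: c = 2 < log_2(11) = 3.4594
T(n) = O(n^(log_2 11))

For T(n) = 11T(n/2) + O(n^2): log_2(11) = 3.4594. This is Case 1 of the Master Theorem (c < log_b(a), work dominated by leaves), giving O(n^(log_2 11)).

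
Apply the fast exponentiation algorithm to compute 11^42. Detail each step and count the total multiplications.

Computing 11^42 by squaring (build up from 11^1; each line after the first costs one multiplication):

11^1 = 11
11^2 = (11^1)^2 = 11^2 = 121
11^4 = (11^2)^2 = 121^2 = 14641
11^5 = 11 * 11^4 = 11 * 14641 = 161051
11^10 = (11^5)^2 = 161051^2 = 25937424601
11^20 = (11^10)^2 = 25937424601^2 = 672749994932560009201
11^21 = 11 * 11^20 = 11 * 672749994932560009201 = 7400249944258160101211
11^42 = (11^21)^2 = 7400249944258160101211^2 = 54763699237492901685126120802225273763666521

Result: 54763699237492901685126120802225273763666521
Multiplications needed: 7 (7 lines after 11^1)

11^42 = 54763699237492901685126120802225273763666521. Using exponentiation by squaring, this requires 7 multiplications. The key idea: if the exponent is even, square the half-power; if odd, multiply by the base once.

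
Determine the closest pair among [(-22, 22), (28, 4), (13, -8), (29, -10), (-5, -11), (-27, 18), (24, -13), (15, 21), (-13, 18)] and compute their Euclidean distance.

Computing all pairwise distances among 9 points:

d((-22, 22), (28, 4)) = 53.1413
d((-22, 22), (13, -8)) = 46.0977
d((-22, 22), (29, -10)) = 60.208
d((-22, 22), (-5, -11)) = 37.1214
d((-22, 22), (-27, 18)) = 6.4031
d((-22, 22), (24, -13)) = 57.8014
d((-22, 22), (15, 21)) = 37.0135
d((-22, 22), (-13, 18)) = 9.8489
d((28, 4), (13, -8)) = 19.2094
d((28, 4), (29, -10)) = 14.0357
d((28, 4), (-5, -11)) = 36.2491
d((28, 4), (-27, 18)) = 56.7539
d((28, 4), (24, -13)) = 17.4642
d((28, 4), (15, 21)) = 21.4009
d((28, 4), (-13, 18)) = 43.3244
d((13, -8), (29, -10)) = 16.1245
d((13, -8), (-5, -11)) = 18.2483
d((13, -8), (-27, 18)) = 47.7074
d((13, -8), (24, -13)) = 12.083
d((13, -8), (15, 21)) = 29.0689
d((13, -8), (-13, 18)) = 36.7696
d((29, -10), (-5, -11)) = 34.0147
d((29, -10), (-27, 18)) = 62.6099
d((29, -10), (24, -13)) = 5.831 <-- minimum
d((29, -10), (15, 21)) = 34.0147
d((29, -10), (-13, 18)) = 50.4777
d((-5, -11), (-27, 18)) = 36.4005
d((-5, -11), (24, -13)) = 29.0689
d((-5, -11), (15, 21)) = 37.7359
d((-5, -11), (-13, 18)) = 30.0832
d((-27, 18), (24, -13)) = 59.6825
d((-27, 18), (15, 21)) = 42.107
d((-27, 18), (-13, 18)) = 14.0
d((24, -13), (15, 21)) = 35.171
d((24, -13), (-13, 18)) = 48.2701
d((15, 21), (-13, 18)) = 28.1603

Closest pair: (29, -10) and (24, -13) with distance 5.831

The closest pair is (29, -10) and (24, -13) with Euclidean distance 5.831. For 9 points, brute-force pairwise comparison is shown above. For large n, the divide-and-conquer algorithm (sort by x, recurse on halves, check the dividing strip) achieves O(n log n).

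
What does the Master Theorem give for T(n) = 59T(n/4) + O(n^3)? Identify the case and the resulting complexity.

Master Theorem for T(n) = 59T(n/4) + O(n^3):

a = 59, b = 4, c = 3
log_b(a) = log_4(59) = 2.9413

Case 3: c = 3 > log_4(59) = 2.9413
T(n) = O(n^3) = O(n^3)

For T(n) = 59T(n/4) + O(n^3): log_4(59) = 2.9413. This is Case 3 of the Master Theorem (c > log_b(a), work dominated by root), giving O(n^3).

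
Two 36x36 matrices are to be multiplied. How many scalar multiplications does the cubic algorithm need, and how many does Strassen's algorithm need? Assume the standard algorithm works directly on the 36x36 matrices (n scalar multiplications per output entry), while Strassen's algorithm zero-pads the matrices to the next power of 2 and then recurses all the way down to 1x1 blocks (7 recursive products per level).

Matrix multiplication for 36x36 matrices:

Strassen's algorithm requires power-of-2 dimensions. Pad 36x36 to 64x64 (next power of 2).

Standard algorithm: 36^3 = 46656 multiplications
Strassen's algorithm: 7^(log2(64)) = 7^6 = 117649 multiplications
Difference: 46656 - 117649 = -70993 (Strassen uses MORE here due to padding overhead — for small or just-over-power-of-2 n, padding can outweigh the per-level savings)

Standard: 46656 multiplications (36^3). Strassen: 117649 multiplications (7^6, after padding to 64x64). Strassen reduces 8 recursive multiplications to 7 at each level.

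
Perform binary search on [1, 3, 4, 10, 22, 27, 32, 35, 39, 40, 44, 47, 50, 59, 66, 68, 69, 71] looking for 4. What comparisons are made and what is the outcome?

Binary search for 4 in [1, 3, 4, 10, 22, 27, 32, 35, 39, 40, 44, 47, 50, 59, 66, 68, 69, 71]:

lo=0, hi=17, mid=8, arr[mid]=39 -> 39 > 4, search left half
lo=0, hi=7, mid=3, arr[mid]=10 -> 10 > 4, search left half
lo=0, hi=2, mid=1, arr[mid]=3 -> 3 < 4, search right half
lo=2, hi=2, mid=2, arr[mid]=4 -> Found target at index 2!

Binary search finds 4 at index 2 after 4 comparisons. The search repeatedly halves the search space by comparing with the middle element.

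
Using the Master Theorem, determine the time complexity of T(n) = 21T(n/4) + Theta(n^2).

Master Theorem for T(n) = 21T(n/4) + O(n^2):

a = 21, b = 4, c = 2
log_b(a) = log_4(21) = 2.1962

Case 1: c = 2 < log_4(21) = 2.1962
T(n) = O(n^(log_4 21))

For T(n) = 21T(n/4) + O(n^2): log_4(21) = 2.1962. This is Case 1 of the Master Theorem (c < log_b(a), work dominated by leaves), giving O(n^(log_4 21)).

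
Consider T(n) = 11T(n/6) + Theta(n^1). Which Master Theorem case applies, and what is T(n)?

Master Theorem for T(n) = 11T(n/6) + O(n^1):

a = 11, b = 6, c = 1
log_b(a) = log_6(11) = 1.3383

Case 1: c = 1 < log_6(11) = 1.3383
T(n) = O(n^(log_6 11))

For T(n) = 11T(n/6) + O(n^1): log_6(11) = 1.3383. This is Case 1 of the Master Theorem (c < log_b(a), work dominated by leaves), giving O(n^(log_6 11)).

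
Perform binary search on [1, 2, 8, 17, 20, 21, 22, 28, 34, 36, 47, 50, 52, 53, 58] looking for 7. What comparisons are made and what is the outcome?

Binary search for 7 in [1, 2, 8, 17, 20, 21, 22, 28, 34, 36, 47, 50, 52, 53, 58]:

lo=0, hi=14, mid=7, arr[mid]=28 -> 28 > 7, search left half
lo=0, hi=6, mid=3, arr[mid]=17 -> 17 > 7, search left half
lo=0, hi=2, mid=1, arr[mid]=2 -> 2 < 7, search right half
lo=2, hi=2, mid=2, arr[mid]=8 -> 8 > 7, search left half
lo=2 > hi=1, target 7 not found

Binary search determines that 7 is not in the array after 4 comparisons. The search space was exhausted without finding the target.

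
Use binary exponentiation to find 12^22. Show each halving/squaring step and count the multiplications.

Computing 12^22 by squaring (build up from 12^1; each line after the first costs one multiplication):

12^1 = 12
12^2 = (12^1)^2 = 12^2 = 144
12^4 = (12^2)^2 = 144^2 = 20736
12^5 = 12 * 12^4 = 12 * 20736 = 248832
12^10 = (12^5)^2 = 248832^2 = 61917364224
12^11 = 12 * 12^10 = 12 * 61917364224 = 743008370688
12^22 = (12^11)^2 = 743008370688^2 = 552061438912436417593344

Result: 552061438912436417593344
Multiplications needed: 6 (6 lines after 12^1)

12^22 = 552061438912436417593344. Using exponentiation by squaring, this requires 6 multiplications. The key idea: if the exponent is even, square the half-power; if odd, multiply by the base once.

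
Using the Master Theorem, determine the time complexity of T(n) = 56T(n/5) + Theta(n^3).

Master Theorem for T(n) = 56T(n/5) + O(n^3):

a = 56, b = 5, c = 3
log_b(a) = log_5(56) = 2.5011

Case 3: c = 3 > log_5(56) = 2.5011
T(n) = O(n^3) = O(n^3)

For T(n) = 56T(n/5) + O(n^3): log_5(56) = 2.5011. This is Case 3 of the Master Theorem (c > log_b(a), work dominated by root), giving O(n^3).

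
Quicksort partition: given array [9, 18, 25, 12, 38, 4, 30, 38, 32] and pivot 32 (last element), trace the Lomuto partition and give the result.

Lomuto partition with pivot = 32:

Initial array: [9, 18, 25, 12, 38, 4, 30, 38, 32]

arr[0]=9 <= 32: swap with position 0, array becomes [9, 18, 25, 12, 38, 4, 30, 38, 32]
arr[1]=18 <= 32: swap with position 1, array becomes [9, 18, 25, 12, 38, 4, 30, 38, 32]
arr[2]=25 <= 32: swap with position 2, array becomes [9, 18, 25, 12, 38, 4, 30, 38, 32]
arr[3]=12 <= 32: swap with position 3, array becomes [9, 18, 25, 12, 38, 4, 30, 38, 32]
arr[4]=38 > 32: no swap
arr[5]=4 <= 32: swap with position 4, array becomes [9, 18, 25, 12, 4, 38, 30, 38, 32]
arr[6]=30 <= 32: swap with position 5, array becomes [9, 18, 25, 12, 4, 30, 38, 38, 32]
arr[7]=38 > 32: no swap

Place pivot at position 6: [9, 18, 25, 12, 4, 30, 32, 38, 38]
Pivot position: 6

After partitioning with pivot 32, the array becomes [9, 18, 25, 12, 4, 30, 32, 38, 38]. The pivot is placed at index 6. All elements to the left of the pivot are <= 32, and all elements to the right are > 32.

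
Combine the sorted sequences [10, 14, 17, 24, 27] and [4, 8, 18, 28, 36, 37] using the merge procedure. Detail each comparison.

Merging process:

Compare 10 vs 4: take 4 from right. Merged: [4]
Compare 10 vs 8: take 8 from right. Merged: [4, 8]
Compare 10 vs 18: take 10 from left. Merged: [4, 8, 10]
Compare 14 vs 18: take 14 from left. Merged: [4, 8, 10, 14]
Compare 17 vs 18: take 17 from left. Merged: [4, 8, 10, 14, 17]
Compare 24 vs 18: take 18 from right. Merged: [4, 8, 10, 14, 17, 18]
Compare 24 vs 28: take 24 from left. Merged: [4, 8, 10, 14, 17, 18, 24]
Compare 27 vs 28: take 27 from left. Merged: [4, 8, 10, 14, 17, 18, 24, 27]
Append remaining from right: [28, 36, 37]. Merged: [4, 8, 10, 14, 17, 18, 24, 27, 28, 36, 37]

Final merged array: [4, 8, 10, 14, 17, 18, 24, 27, 28, 36, 37]
Total comparisons: 8

The merged array is [4, 8, 10, 14, 17, 18, 24, 27, 28, 36, 37], requiring 8 comparisons. The merge step runs in O(n) time where n is the total number of elements.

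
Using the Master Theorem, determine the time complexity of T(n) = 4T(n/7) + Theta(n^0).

Master Theorem for T(n) = 4T(n/7) + O(n^0):

a = 4, b = 7, c = 0
log_b(a) = log_7(4) = 0.7124

Case 1: c = 0 < log_7(4) = 0.7124
T(n) = O(n^(log_7 4))

For T(n) = 4T(n/7) + O(n^0): log_7(4) = 0.7124. This is Case 1 of the Master Theorem (c < log_b(a), work dominated by leaves), giving O(n^(log_7 4)).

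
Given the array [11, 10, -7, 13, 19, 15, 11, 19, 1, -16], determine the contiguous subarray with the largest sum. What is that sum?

Using Kadane's algorithm on [11, 10, -7, 13, 19, 15, 11, 19, 1, -16]:

Scanning through the array:
Position 1 (value 10): max_ending_here = 21, max_so_far = 21
Position 2 (value -7): max_ending_here = 14, max_so_far = 21
Position 3 (value 13): max_ending_here = 27, max_so_far = 27
Position 4 (value 19): max_ending_here = 46, max_so_far = 46
Position 5 (value 15): max_ending_here = 61, max_so_far = 61
Position 6 (value 11): max_ending_here = 72, max_so_far = 72
Position 7 (value 19): max_ending_here = 91, max_so_far = 91
Position 8 (value 1): max_ending_here = 92, max_so_far = 92
Position 9 (value -16): max_ending_here = 76, max_so_far = 92

Maximum subarray: [11, 10, -7, 13, 19, 15, 11, 19, 1]
Maximum sum: 92

The maximum subarray is [11, 10, -7, 13, 19, 15, 11, 19, 1] with sum 92. This subarray runs from index 0 to index 8.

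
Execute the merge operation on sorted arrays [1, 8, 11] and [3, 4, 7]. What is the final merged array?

Merging process:

Compare 1 vs 3: take 1 from left. Merged: [1]
Compare 8 vs 3: take 3 from right. Merged: [1, 3]
Compare 8 vs 4: take 4 from right. Merged: [1, 3, 4]
Compare 8 vs 7: take 7 from right. Merged: [1, 3, 4, 7]
Append remaining from left: [8, 11]. Merged: [1, 3, 4, 7, 8, 11]

Final merged array: [1, 3, 4, 7, 8, 11]
Total comparisons: 4

The merged array is [1, 3, 4, 7, 8, 11], requiring 4 comparisons. The merge step runs in O(n) time where n is the total number of elements.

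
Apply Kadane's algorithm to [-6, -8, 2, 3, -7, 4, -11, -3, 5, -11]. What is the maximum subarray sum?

Using Kadane's algorithm on [-6, -8, 2, 3, -7, 4, -11, -3, 5, -11]:

Scanning through the array:
Position 1 (value -8): max_ending_here = -8, max_so_far = -6
Position 2 (value 2): max_ending_here = 2, max_so_far = 2
Position 3 (value 3): max_ending_here = 5, max_so_far = 5
Position 4 (value -7): max_ending_here = -2, max_so_far = 5
Position 5 (value 4): max_ending_here = 4, max_so_far = 5
Position 6 (value -11): max_ending_here = -7, max_so_far = 5
Position 7 (value -3): max_ending_here = -3, max_so_far = 5
Position 8 (value 5): max_ending_here = 5, max_so_far = 5
Position 9 (value -11): max_ending_here = -6, max_so_far = 5

Maximum subarray: [2, 3]
Maximum sum: 5

The maximum subarray is [2, 3] with sum 5. This subarray runs from index 2 to index 3.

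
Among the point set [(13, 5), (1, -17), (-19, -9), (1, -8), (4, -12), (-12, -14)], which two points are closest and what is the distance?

Computing all pairwise distances among 6 points:

d((13, 5), (1, -17)) = 25.0599
d((13, 5), (-19, -9)) = 34.9285
d((13, 5), (1, -8)) = 17.6918
d((13, 5), (4, -12)) = 19.2354
d((13, 5), (-12, -14)) = 31.4006
d((1, -17), (-19, -9)) = 21.5407
d((1, -17), (1, -8)) = 9.0
d((1, -17), (4, -12)) = 5.831
d((1, -17), (-12, -14)) = 13.3417
d((-19, -9), (1, -8)) = 20.025
d((-19, -9), (4, -12)) = 23.1948
d((-19, -9), (-12, -14)) = 8.6023
d((1, -8), (4, -12)) = 5.0 <-- minimum
d((1, -8), (-12, -14)) = 14.3178
d((4, -12), (-12, -14)) = 16.1245

Closest pair: (1, -8) and (4, -12) with distance 5.0

The closest pair is (1, -8) and (4, -12) with Euclidean distance 5.0. For 6 points, brute-force pairwise comparison is shown above. For large n, the divide-and-conquer algorithm (sort by x, recurse on halves, check the dividing strip) achieves O(n log n).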